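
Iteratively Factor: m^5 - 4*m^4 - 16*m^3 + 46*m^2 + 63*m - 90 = (m - 5)*(m^4 + m^3 - 11*m^2 - 9*m + 18) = (m - 5)*(m + 3)*(m^3 - 2*m^2 - 5*m + 6) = (m - 5)*(m - 1)*(m + 3)*(m^2 - m - 6) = (m - 5)*(m - 3)*(m - 1)*(m + 3)*(m + 2)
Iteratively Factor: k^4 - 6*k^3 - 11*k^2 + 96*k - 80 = (k - 1)*(k^3 - 5*k^2 - 16*k + 80) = (k - 5)*(k - 1)*(k^2 - 16) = (k - 5)*(k - 4)*(k - 1)*(k + 4)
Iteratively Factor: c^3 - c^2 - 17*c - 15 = (c + 3)*(c^2 - 4*c - 5) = (c + 1)*(c + 3)*(c - 5)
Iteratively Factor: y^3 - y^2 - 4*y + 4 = (y - 1)*(y^2 - 4) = (y - 2)*(y - 1)*(y + 2)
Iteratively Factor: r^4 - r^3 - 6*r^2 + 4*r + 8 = (r - 2)*(r^3 + r^2 - 4*r - 4) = (r - 2)^2*(r^2 + 3*r + 2) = (r - 2)^2*(r + 1)*(r + 2)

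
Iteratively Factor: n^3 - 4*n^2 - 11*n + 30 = (n + 3)*(n^2 - 7*n + 10) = (n - 5)*(n + 3)*(n - 2)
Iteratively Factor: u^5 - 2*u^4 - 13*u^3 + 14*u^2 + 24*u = (u)*(u^4 - 2*u^3 - 13*u^2 + 14*u + 24) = u*(u + 1)*(u^3 - 3*u^2 - 10*u + 24) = u*(u - 4)*(u + 1)*(u^2 + u - 6) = u*(u - 4)*(u - 2)*(u + 1)*(u + 3)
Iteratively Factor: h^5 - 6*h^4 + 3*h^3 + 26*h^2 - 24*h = (h)*(h^4 - 6*h^3 + 3*h^2 + 26*h - 24) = h*(h - 4)*(h^3 - 2*h^2 - 5*h + 6) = h*(h - 4)*(h - 1)*(h^2 - h - 6) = h*(h - 4)*(h - 1)*(h + 2)*(h - 3)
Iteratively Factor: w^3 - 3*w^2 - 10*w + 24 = (w - 2)*(w^2 - w - 12) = (w - 2)*(w + 3)*(w - 4)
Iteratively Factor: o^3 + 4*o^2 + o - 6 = (o + 2)*(o^2 + 2*o - 3) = (o - 1)*(o + 2)*(o + 3)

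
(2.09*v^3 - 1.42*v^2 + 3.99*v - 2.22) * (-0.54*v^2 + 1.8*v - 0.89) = -1.1286*v^5 + 4.5288*v^4 - 6.5707*v^3 + 9.6446*v^2 - 7.5471*v + 1.9758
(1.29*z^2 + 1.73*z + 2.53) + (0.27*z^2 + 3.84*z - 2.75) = 1.56*z^2 + 5.57*z - 0.22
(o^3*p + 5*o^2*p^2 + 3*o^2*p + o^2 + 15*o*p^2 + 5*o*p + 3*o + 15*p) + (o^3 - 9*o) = o^3*p + o^3 + 5*o^2*p^2 + 3*o^2*p + o^2 + 15*o*p^2 + 5*o*p - 6*o + 15*p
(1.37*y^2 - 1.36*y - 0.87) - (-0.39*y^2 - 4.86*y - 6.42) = 1.76*y^2 + 3.5*y + 5.55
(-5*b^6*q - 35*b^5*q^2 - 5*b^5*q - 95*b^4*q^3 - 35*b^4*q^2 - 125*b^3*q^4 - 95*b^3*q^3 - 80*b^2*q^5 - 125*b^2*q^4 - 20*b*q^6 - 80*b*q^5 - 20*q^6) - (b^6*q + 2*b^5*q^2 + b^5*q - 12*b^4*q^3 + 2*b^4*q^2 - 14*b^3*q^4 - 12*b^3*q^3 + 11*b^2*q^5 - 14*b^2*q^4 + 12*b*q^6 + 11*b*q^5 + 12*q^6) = -6*b^6*q - 37*b^5*q^2 - 6*b^5*q - 83*b^4*q^3 - 37*b^4*q^2 - 111*b^3*q^4 - 83*b^3*q^3 - 91*b^2*q^5 - 111*b^2*q^4 - 32*b*q^6 - 91*b*q^5 - 32*q^6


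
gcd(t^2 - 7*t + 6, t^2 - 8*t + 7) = t - 1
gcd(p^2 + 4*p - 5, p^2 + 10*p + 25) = p + 5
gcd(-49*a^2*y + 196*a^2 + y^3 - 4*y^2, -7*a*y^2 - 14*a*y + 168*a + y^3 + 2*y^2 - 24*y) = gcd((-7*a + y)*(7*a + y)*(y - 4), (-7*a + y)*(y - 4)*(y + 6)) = -7*a*y + 28*a + y^2 - 4*y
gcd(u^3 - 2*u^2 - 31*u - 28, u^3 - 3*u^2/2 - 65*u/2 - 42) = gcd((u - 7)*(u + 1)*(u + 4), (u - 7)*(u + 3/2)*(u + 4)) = u^2 - 3*u - 28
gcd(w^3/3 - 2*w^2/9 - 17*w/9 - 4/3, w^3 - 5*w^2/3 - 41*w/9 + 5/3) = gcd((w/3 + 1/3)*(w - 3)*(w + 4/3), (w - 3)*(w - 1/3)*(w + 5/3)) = w - 3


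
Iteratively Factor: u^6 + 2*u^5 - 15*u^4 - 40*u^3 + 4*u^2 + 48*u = (u + 2)*(u^5 - 15*u^3 - 10*u^2 + 24*u) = (u + 2)^2*(u^4 - 2*u^3 - 11*u^2 + 12*u) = (u + 2)^2*(u + 3)*(u^3 - 5*u^2 + 4*u) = (u - 1)*(u + 2)^2*(u + 3)*(u^2 - 4*u) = u*(u - 1)*(u + 2)^2*(u + 3)*(u - 4)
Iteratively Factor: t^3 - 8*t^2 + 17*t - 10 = (t - 2)*(t^2 - 6*t + 5) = (t - 2)*(t - 1)*(t - 5)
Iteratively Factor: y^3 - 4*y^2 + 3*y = (y - 1)*(y^2 - 3*y) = (y - 3)*(y - 1)*(y)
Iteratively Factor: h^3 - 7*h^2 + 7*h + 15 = (h + 1)*(h^2 - 8*h + 15) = (h - 5)*(h + 1)*(h - 3)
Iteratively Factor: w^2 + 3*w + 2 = (w + 2)*(w + 1)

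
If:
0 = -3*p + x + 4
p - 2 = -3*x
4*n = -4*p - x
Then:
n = -29/20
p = 7/5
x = 1/5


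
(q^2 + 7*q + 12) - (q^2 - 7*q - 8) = 14*q + 20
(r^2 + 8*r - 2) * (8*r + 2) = 8*r^3 + 66*r^2 - 4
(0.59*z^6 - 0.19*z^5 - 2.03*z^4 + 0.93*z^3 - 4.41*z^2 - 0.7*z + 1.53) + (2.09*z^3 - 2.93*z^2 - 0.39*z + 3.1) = 0.59*z^6 - 0.19*z^5 - 2.03*z^4 + 3.02*z^3 - 7.34*z^2 - 1.09*z + 4.63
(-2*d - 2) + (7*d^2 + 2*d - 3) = 7*d^2 - 5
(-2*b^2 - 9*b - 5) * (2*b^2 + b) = -4*b^4 - 20*b^3 - 19*b^2 - 5*b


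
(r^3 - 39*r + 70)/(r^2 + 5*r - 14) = r - 5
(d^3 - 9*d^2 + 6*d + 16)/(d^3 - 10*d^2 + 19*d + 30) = (d^2 - 10*d + 16)/(d^2 - 11*d + 30)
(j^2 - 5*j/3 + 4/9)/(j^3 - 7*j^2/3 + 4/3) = (9*j^2 - 15*j + 4)/(3*(3*j^3 - 7*j^2 + 4))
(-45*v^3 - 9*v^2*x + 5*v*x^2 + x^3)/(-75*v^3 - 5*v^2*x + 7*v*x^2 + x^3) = (3*v + x)/(5*v + x)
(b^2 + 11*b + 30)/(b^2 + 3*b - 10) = (b + 6)/(b - 2)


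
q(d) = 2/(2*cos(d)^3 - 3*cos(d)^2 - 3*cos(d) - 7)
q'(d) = 2*(6*sin(d)*cos(d)^2 - 6*sin(d)*cos(d) - 3*sin(d))/(2*cos(d)^3 - 3*cos(d)^2 - 3*cos(d) - 7)^2 = 24*(-2*cos(d) + cos(2*d))*sin(d)/(3*cos(d) + 3*cos(2*d) - cos(3*d) + 17)^2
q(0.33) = -0.18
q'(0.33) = -0.02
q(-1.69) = -0.30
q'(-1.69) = 0.10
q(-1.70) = -0.30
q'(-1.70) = 0.09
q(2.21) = -0.30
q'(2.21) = 0.10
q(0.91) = -0.21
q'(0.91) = -0.08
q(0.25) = -0.18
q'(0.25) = -0.01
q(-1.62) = -0.29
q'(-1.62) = 0.11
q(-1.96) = -0.31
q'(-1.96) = -0.01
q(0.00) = -0.18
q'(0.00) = 0.00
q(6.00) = -0.18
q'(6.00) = 0.02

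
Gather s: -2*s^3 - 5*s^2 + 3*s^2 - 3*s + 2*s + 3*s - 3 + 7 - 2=-2*s^3 - 2*s^2 + 2*s + 2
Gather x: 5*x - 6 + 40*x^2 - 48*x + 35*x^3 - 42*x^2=35*x^3 - 2*x^2 - 43*x - 6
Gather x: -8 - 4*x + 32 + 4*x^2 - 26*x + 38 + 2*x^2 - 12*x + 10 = 6*x^2 - 42*x + 72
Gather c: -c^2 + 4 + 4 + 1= 9 - c^2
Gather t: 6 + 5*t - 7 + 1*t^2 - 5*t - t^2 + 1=0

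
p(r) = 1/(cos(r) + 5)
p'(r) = sin(r)/(cos(r) + 5)^2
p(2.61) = 0.24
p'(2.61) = 0.03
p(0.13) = 0.17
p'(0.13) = 0.00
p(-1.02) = 0.18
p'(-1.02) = -0.03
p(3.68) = 0.24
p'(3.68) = -0.03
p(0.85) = 0.18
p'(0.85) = 0.02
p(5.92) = 0.17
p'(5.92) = -0.01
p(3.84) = 0.24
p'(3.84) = -0.04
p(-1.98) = 0.22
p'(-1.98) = -0.04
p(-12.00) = 0.17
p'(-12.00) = 0.02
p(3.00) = 0.25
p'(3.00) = 0.01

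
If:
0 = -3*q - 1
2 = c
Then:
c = 2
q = -1/3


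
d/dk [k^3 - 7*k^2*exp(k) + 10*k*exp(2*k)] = -7*k^2*exp(k) + 3*k^2 + 20*k*exp(2*k) - 14*k*exp(k) + 10*exp(2*k)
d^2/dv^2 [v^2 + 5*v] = 2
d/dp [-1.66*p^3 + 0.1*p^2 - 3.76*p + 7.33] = -4.98*p^2 + 0.2*p - 3.76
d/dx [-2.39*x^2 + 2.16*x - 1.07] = 2.16 - 4.78*x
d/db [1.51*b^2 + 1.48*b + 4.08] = 3.02*b + 1.48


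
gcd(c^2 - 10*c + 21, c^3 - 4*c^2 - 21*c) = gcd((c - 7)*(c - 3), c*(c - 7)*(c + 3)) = c - 7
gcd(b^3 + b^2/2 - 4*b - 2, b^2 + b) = 1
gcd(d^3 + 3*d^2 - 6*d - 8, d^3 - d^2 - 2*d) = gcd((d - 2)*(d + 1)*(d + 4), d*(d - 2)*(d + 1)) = d^2 - d - 2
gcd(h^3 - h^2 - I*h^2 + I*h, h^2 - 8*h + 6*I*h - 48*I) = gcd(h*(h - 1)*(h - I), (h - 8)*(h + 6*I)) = 1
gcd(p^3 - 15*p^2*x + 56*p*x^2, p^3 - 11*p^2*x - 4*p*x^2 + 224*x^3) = p^2 - 15*p*x + 56*x^2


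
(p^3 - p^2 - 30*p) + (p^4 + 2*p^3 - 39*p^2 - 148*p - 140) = p^4 + 3*p^3 - 40*p^2 - 178*p - 140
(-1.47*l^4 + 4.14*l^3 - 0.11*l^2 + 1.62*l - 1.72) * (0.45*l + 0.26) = -0.6615*l^5 + 1.4808*l^4 + 1.0269*l^3 + 0.7004*l^2 - 0.3528*l - 0.4472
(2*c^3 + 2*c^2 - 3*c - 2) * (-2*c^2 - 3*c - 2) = -4*c^5 - 10*c^4 - 4*c^3 + 9*c^2 + 12*c + 4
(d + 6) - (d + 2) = 4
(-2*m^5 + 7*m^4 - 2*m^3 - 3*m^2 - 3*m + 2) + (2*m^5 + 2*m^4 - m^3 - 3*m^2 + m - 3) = 9*m^4 - 3*m^3 - 6*m^2 - 2*m - 1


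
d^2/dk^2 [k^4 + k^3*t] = 6*k*(2*k + t)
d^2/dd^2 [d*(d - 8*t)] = 2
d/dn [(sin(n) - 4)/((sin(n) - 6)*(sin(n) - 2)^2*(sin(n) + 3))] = (-3*sin(n)^3 + 24*sin(n)^2 - 34*sin(n) - 84)*cos(n)/((sin(n) - 6)^2*(sin(n) - 2)^3*(sin(n) + 3)^2)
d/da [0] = 0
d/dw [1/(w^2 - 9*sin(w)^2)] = 2*(-w + 9*sin(2*w)/2)/(w^2 - 9*sin(w)^2)^2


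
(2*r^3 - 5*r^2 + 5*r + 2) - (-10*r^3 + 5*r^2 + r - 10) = 12*r^3 - 10*r^2 + 4*r + 12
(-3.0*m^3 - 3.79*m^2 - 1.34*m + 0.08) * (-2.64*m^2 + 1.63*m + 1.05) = 7.92*m^5 + 5.1156*m^4 - 5.7901*m^3 - 6.3749*m^2 - 1.2766*m + 0.084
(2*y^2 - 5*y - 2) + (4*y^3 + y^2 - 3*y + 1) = 4*y^3 + 3*y^2 - 8*y - 1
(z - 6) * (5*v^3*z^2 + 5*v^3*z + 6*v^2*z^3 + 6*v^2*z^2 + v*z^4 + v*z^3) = 5*v^3*z^3 - 25*v^3*z^2 - 30*v^3*z + 6*v^2*z^4 - 30*v^2*z^3 - 36*v^2*z^2 + v*z^5 - 5*v*z^4 - 6*v*z^3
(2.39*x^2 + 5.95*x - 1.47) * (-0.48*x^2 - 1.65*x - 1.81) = -1.1472*x^4 - 6.7995*x^3 - 13.4378*x^2 - 8.344*x + 2.6607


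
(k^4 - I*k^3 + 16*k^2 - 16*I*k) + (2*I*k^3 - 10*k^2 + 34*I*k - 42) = k^4 + I*k^3 + 6*k^2 + 18*I*k - 42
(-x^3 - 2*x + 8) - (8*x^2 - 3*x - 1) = -x^3 - 8*x^2 + x + 9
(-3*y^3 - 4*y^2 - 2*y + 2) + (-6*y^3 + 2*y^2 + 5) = -9*y^3 - 2*y^2 - 2*y + 7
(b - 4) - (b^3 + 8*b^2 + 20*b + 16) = -b^3 - 8*b^2 - 19*b - 20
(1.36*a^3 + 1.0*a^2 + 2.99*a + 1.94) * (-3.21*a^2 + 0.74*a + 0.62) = -4.3656*a^5 - 2.2036*a^4 - 8.0147*a^3 - 3.3948*a^2 + 3.2894*a + 1.2028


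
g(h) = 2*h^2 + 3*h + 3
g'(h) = 4*h + 3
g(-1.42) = 2.77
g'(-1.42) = -2.68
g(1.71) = 13.98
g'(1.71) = 9.84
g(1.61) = 13.01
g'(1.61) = 9.44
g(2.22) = 19.52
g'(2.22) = 11.88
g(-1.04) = 2.04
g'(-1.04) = -1.16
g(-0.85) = 1.90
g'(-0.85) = -0.40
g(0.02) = 3.06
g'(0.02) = 3.08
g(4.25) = 51.88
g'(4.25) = 20.00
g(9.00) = 192.00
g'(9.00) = 39.00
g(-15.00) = 408.00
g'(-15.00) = -57.00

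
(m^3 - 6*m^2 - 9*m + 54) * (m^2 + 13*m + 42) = m^5 + 7*m^4 - 45*m^3 - 315*m^2 + 324*m + 2268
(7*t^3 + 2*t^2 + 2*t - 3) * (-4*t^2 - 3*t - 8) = -28*t^5 - 29*t^4 - 70*t^3 - 10*t^2 - 7*t + 24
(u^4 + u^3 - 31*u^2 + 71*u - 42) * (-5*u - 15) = -5*u^5 - 20*u^4 + 140*u^3 + 110*u^2 - 855*u + 630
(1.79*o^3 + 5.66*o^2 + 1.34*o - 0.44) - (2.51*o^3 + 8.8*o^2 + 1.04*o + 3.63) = -0.72*o^3 - 3.14*o^2 + 0.3*o - 4.07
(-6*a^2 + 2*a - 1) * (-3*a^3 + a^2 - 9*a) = 18*a^5 - 12*a^4 + 59*a^3 - 19*a^2 + 9*a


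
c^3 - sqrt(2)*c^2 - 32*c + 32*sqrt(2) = (c - 4*sqrt(2))*(c - sqrt(2))*(c + 4*sqrt(2))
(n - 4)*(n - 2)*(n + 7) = n^3 + n^2 - 34*n + 56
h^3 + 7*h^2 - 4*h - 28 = (h - 2)*(h + 2)*(h + 7)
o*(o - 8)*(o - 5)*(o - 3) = o^4 - 16*o^3 + 79*o^2 - 120*o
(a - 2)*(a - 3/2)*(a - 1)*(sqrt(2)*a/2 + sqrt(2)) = sqrt(2)*a^4/2 - 5*sqrt(2)*a^3/4 - 5*sqrt(2)*a^2/4 + 5*sqrt(2)*a - 3*sqrt(2)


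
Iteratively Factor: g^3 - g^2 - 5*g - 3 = (g + 1)*(g^2 - 2*g - 3) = (g + 1)^2*(g - 3)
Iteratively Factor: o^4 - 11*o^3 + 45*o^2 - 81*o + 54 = (o - 3)*(o^3 - 8*o^2 + 21*o - 18) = (o - 3)^2*(o^2 - 5*o + 6) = (o - 3)^3*(o - 2)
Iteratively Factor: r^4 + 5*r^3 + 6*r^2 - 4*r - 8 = (r - 1)*(r^3 + 6*r^2 + 12*r + 8) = (r - 1)*(r + 2)*(r^2 + 4*r + 4) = (r - 1)*(r + 2)^2*(r + 2)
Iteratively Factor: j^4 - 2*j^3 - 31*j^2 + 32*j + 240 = (j - 5)*(j^3 + 3*j^2 - 16*j - 48) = (j - 5)*(j - 4)*(j^2 + 7*j + 12) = (j - 5)*(j - 4)*(j + 4)*(j + 3)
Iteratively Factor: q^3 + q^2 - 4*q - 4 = (q - 2)*(q^2 + 3*q + 2) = (q - 2)*(q + 2)*(q + 1)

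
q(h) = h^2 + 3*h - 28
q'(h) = 2*h + 3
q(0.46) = -26.41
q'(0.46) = 3.92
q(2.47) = -14.49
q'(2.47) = 7.94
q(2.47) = -14.49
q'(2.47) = 7.94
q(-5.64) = -13.11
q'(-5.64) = -8.28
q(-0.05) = -28.15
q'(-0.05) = 2.90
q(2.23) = -16.34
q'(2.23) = 7.46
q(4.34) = 3.86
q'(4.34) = 11.68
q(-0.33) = -28.88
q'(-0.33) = 2.34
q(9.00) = 80.00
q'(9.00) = 21.00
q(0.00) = -28.00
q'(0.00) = 3.00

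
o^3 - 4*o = o*(o - 2)*(o + 2)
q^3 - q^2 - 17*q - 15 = (q - 5)*(q + 1)*(q + 3)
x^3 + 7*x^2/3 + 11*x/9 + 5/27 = (x + 1/3)^2*(x + 5/3)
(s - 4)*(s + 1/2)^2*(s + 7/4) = s^4 - 5*s^3/4 - 9*s^2 - 121*s/16 - 7/4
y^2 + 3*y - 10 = (y - 2)*(y + 5)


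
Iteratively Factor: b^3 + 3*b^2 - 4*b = (b + 4)*(b^2 - b) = b*(b + 4)*(b - 1)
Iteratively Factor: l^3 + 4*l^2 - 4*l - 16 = (l + 2)*(l^2 + 2*l - 8) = (l - 2)*(l + 2)*(l + 4)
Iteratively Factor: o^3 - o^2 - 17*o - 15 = (o + 3)*(o^2 - 4*o - 5) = (o + 1)*(o + 3)*(o - 5)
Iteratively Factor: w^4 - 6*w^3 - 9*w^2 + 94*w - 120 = (w - 2)*(w^3 - 4*w^2 - 17*w + 60) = (w - 2)*(w + 4)*(w^2 - 8*w + 15) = (w - 3)*(w - 2)*(w + 4)*(w - 5)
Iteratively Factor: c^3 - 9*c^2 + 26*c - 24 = (c - 4)*(c^2 - 5*c + 6) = (c - 4)*(c - 3)*(c - 2)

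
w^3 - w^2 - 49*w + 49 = (w - 7)*(w - 1)*(w + 7)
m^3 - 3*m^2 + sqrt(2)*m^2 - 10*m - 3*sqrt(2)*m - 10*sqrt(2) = (m - 5)*(m + 2)*(m + sqrt(2))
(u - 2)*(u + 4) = u^2 + 2*u - 8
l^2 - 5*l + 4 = (l - 4)*(l - 1)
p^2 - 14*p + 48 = (p - 8)*(p - 6)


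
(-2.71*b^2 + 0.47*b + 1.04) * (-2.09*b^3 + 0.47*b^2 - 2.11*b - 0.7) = 5.6639*b^5 - 2.256*b^4 + 3.7654*b^3 + 1.3941*b^2 - 2.5234*b - 0.728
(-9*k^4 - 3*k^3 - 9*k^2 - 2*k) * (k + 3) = -9*k^5 - 30*k^4 - 18*k^3 - 29*k^2 - 6*k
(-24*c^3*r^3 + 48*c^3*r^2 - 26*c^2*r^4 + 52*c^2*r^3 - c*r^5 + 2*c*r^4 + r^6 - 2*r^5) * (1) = -24*c^3*r^3 + 48*c^3*r^2 - 26*c^2*r^4 + 52*c^2*r^3 - c*r^5 + 2*c*r^4 + r^6 - 2*r^5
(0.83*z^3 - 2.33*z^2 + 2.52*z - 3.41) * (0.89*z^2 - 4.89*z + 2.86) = 0.7387*z^5 - 6.1324*z^4 + 16.0103*z^3 - 22.0215*z^2 + 23.8821*z - 9.7526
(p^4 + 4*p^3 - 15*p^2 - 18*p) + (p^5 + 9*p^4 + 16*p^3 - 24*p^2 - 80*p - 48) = p^5 + 10*p^4 + 20*p^3 - 39*p^2 - 98*p - 48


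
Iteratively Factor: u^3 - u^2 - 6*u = (u + 2)*(u^2 - 3*u) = (u - 3)*(u + 2)*(u)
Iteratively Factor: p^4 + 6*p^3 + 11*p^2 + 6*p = (p)*(p^3 + 6*p^2 + 11*p + 6) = p*(p + 1)*(p^2 + 5*p + 6) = p*(p + 1)*(p + 3)*(p + 2)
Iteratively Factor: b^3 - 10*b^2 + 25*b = (b)*(b^2 - 10*b + 25) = b*(b - 5)*(b - 5)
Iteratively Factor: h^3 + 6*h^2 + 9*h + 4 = (h + 1)*(h^2 + 5*h + 4) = (h + 1)*(h + 4)*(h + 1)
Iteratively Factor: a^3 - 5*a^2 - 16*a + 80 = (a - 4)*(a^2 - a - 20) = (a - 4)*(a + 4)*(a - 5)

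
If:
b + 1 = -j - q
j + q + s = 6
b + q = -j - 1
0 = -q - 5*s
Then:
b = s - 7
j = 4*s + 6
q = -5*s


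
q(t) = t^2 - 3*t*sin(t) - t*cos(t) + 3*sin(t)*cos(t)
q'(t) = t*sin(t) - 3*t*cos(t) + 2*t - 3*sin(t)^2 - 3*sin(t) + 3*cos(t)^2 - cos(t)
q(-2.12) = -0.70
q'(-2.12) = -4.04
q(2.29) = 0.10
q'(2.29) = 8.83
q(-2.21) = -0.32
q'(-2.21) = -4.46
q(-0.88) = -2.17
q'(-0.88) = 1.71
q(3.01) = 10.47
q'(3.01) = 18.86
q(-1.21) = -2.50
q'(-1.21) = 0.20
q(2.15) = -0.97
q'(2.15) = 6.46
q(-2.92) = 4.40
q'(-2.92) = -9.40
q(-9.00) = 62.80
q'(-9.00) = -34.76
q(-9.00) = 62.80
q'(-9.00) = -34.76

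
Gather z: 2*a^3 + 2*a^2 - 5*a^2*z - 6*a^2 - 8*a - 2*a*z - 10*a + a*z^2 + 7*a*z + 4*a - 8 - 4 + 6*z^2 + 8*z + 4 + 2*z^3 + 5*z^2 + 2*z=2*a^3 - 4*a^2 - 14*a + 2*z^3 + z^2*(a + 11) + z*(-5*a^2 + 5*a + 10) - 8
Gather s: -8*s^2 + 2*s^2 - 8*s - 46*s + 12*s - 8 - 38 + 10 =-6*s^2 - 42*s - 36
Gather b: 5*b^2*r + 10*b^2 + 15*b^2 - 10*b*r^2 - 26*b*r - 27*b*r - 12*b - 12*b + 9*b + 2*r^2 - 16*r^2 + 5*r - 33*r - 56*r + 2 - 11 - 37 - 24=b^2*(5*r + 25) + b*(-10*r^2 - 53*r - 15) - 14*r^2 - 84*r - 70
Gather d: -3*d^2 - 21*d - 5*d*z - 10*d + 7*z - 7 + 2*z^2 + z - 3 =-3*d^2 + d*(-5*z - 31) + 2*z^2 + 8*z - 10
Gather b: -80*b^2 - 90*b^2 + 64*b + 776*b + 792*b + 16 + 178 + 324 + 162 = -170*b^2 + 1632*b + 680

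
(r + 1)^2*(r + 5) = r^3 + 7*r^2 + 11*r + 5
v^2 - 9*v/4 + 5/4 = (v - 5/4)*(v - 1)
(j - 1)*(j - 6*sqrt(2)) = j^2 - 6*sqrt(2)*j - j + 6*sqrt(2)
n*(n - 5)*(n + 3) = n^3 - 2*n^2 - 15*n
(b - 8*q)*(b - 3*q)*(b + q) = b^3 - 10*b^2*q + 13*b*q^2 + 24*q^3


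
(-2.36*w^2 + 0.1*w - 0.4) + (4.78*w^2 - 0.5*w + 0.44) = 2.42*w^2 - 0.4*w + 0.04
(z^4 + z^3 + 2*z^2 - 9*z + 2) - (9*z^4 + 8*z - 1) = -8*z^4 + z^3 + 2*z^2 - 17*z + 3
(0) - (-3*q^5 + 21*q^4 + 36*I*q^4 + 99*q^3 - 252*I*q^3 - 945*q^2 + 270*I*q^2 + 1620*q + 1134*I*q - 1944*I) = 3*q^5 - 21*q^4 - 36*I*q^4 - 99*q^3 + 252*I*q^3 + 945*q^2 - 270*I*q^2 - 1620*q - 1134*I*q + 1944*I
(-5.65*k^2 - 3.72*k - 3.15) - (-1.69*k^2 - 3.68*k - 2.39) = -3.96*k^2 - 0.04*k - 0.76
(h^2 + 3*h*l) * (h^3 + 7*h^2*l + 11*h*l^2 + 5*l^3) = h^5 + 10*h^4*l + 32*h^3*l^2 + 38*h^2*l^3 + 15*h*l^4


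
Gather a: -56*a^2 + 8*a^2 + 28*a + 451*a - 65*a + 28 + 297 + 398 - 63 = -48*a^2 + 414*a + 660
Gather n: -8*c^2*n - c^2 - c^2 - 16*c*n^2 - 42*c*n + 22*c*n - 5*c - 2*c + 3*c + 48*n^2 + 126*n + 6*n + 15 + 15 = -2*c^2 - 4*c + n^2*(48 - 16*c) + n*(-8*c^2 - 20*c + 132) + 30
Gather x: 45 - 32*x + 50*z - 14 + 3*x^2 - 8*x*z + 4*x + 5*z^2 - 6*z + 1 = 3*x^2 + x*(-8*z - 28) + 5*z^2 + 44*z + 32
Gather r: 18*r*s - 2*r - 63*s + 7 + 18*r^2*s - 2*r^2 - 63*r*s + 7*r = r^2*(18*s - 2) + r*(5 - 45*s) - 63*s + 7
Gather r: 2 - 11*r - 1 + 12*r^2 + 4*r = 12*r^2 - 7*r + 1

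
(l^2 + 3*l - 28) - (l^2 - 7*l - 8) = 10*l - 20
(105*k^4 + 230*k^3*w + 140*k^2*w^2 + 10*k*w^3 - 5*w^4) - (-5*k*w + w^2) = 105*k^4 + 230*k^3*w + 140*k^2*w^2 + 10*k*w^3 + 5*k*w - 5*w^4 - w^2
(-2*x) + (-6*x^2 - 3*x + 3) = -6*x^2 - 5*x + 3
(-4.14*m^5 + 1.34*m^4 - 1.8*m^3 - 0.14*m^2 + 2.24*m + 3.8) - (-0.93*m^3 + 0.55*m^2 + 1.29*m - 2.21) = -4.14*m^5 + 1.34*m^4 - 0.87*m^3 - 0.69*m^2 + 0.95*m + 6.01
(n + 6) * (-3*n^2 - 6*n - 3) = -3*n^3 - 24*n^2 - 39*n - 18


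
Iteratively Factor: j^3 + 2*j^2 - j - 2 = (j - 1)*(j^2 + 3*j + 2) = (j - 1)*(j + 2)*(j + 1)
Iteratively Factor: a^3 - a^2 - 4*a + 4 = (a + 2)*(a^2 - 3*a + 2) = (a - 2)*(a + 2)*(a - 1)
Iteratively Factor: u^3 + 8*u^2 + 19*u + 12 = (u + 4)*(u^2 + 4*u + 3) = (u + 3)*(u + 4)*(u + 1)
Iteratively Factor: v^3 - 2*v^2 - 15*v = (v - 5)*(v^2 + 3*v) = (v - 5)*(v + 3)*(v)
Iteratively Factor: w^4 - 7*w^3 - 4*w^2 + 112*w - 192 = (w - 3)*(w^3 - 4*w^2 - 16*w + 64) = (w - 3)*(w + 4)*(w^2 - 8*w + 16) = (w - 4)*(w - 3)*(w + 4)*(w - 4)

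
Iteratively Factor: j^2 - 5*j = (j)*(j - 5)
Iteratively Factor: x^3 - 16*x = (x + 4)*(x^2 - 4*x) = x*(x + 4)*(x - 4)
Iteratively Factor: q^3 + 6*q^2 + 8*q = (q)*(q^2 + 6*q + 8) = q*(q + 4)*(q + 2)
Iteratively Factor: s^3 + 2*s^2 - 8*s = (s + 4)*(s^2 - 2*s) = (s - 2)*(s + 4)*(s)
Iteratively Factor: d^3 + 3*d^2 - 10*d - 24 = (d - 3)*(d^2 + 6*d + 8) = (d - 3)*(d + 2)*(d + 4)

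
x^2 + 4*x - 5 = (x - 1)*(x + 5)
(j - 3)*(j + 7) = j^2 + 4*j - 21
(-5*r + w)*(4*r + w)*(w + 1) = -20*r^2*w - 20*r^2 - r*w^2 - r*w + w^3 + w^2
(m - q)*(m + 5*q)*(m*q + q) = m^3*q + 4*m^2*q^2 + m^2*q - 5*m*q^3 + 4*m*q^2 - 5*q^3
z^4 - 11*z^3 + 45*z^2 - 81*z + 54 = (z - 3)^3*(z - 2)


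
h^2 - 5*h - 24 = (h - 8)*(h + 3)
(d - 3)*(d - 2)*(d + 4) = d^3 - d^2 - 14*d + 24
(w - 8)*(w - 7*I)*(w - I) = w^3 - 8*w^2 - 8*I*w^2 - 7*w + 64*I*w + 56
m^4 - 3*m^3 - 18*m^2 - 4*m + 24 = (m - 6)*(m - 1)*(m + 2)^2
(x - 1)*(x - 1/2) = x^2 - 3*x/2 + 1/2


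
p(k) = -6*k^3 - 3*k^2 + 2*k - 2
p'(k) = -18*k^2 - 6*k + 2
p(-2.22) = 44.42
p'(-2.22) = -73.39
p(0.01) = -1.98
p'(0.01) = 1.94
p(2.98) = -181.46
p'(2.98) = -175.73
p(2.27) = -83.10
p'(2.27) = -104.37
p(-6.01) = 1180.11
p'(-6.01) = -612.10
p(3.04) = -192.21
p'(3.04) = -182.59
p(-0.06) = -2.13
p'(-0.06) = 2.30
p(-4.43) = 451.90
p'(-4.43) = -324.67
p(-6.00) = 1174.00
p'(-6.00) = -610.00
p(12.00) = -10778.00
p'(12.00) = -2662.00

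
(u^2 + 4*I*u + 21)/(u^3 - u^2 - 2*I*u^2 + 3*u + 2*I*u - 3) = (u + 7*I)/(u^2 + u*(-1 + I) - I)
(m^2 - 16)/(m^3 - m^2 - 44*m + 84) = (m^2 - 16)/(m^3 - m^2 - 44*m + 84)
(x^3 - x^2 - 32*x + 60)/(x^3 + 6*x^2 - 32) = (x^2 + x - 30)/(x^2 + 8*x + 16)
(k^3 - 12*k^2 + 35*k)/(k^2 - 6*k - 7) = k*(k - 5)/(k + 1)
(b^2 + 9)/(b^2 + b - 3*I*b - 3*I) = (b + 3*I)/(b + 1)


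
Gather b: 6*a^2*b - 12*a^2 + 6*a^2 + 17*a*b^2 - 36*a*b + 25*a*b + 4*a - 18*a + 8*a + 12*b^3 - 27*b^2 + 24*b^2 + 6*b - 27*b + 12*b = -6*a^2 - 6*a + 12*b^3 + b^2*(17*a - 3) + b*(6*a^2 - 11*a - 9)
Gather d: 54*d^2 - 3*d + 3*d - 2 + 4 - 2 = 54*d^2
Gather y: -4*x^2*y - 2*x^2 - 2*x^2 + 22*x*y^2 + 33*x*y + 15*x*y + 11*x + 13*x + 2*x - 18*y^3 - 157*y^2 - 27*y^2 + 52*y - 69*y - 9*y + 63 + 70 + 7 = -4*x^2 + 26*x - 18*y^3 + y^2*(22*x - 184) + y*(-4*x^2 + 48*x - 26) + 140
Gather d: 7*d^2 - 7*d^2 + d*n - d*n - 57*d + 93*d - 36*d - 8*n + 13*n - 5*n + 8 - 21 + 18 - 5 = 0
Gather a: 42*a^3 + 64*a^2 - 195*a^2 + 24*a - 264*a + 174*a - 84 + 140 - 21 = 42*a^3 - 131*a^2 - 66*a + 35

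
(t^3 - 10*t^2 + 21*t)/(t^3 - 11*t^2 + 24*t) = (t - 7)/(t - 8)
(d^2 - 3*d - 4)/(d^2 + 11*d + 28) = (d^2 - 3*d - 4)/(d^2 + 11*d + 28)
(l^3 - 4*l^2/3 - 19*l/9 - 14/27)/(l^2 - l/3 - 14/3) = (l^2 + l + 2/9)/(l + 2)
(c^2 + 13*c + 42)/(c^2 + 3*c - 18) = (c + 7)/(c - 3)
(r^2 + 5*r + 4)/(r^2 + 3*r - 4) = (r + 1)/(r - 1)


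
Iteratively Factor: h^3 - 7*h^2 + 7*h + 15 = (h - 3)*(h^2 - 4*h - 5) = (h - 3)*(h + 1)*(h - 5)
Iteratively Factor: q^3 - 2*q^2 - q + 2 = (q - 1)*(q^2 - q - 2) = (q - 2)*(q - 1)*(q + 1)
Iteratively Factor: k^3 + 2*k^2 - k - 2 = (k + 2)*(k^2 - 1) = (k - 1)*(k + 2)*(k + 1)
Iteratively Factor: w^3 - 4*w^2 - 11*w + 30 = (w - 5)*(w^2 + w - 6) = (w - 5)*(w + 3)*(w - 2)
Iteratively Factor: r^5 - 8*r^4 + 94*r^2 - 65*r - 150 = (r - 5)*(r^4 - 3*r^3 - 15*r^2 + 19*r + 30) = (r - 5)*(r - 2)*(r^3 - r^2 - 17*r - 15) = (r - 5)*(r - 2)*(r + 1)*(r^2 - 2*r - 15) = (r - 5)*(r - 2)*(r + 1)*(r + 3)*(r - 5)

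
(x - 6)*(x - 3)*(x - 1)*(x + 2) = x^4 - 8*x^3 + 7*x^2 + 36*x - 36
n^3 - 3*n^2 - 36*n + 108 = (n - 6)*(n - 3)*(n + 6)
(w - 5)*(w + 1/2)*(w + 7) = w^3 + 5*w^2/2 - 34*w - 35/2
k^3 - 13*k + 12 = (k - 3)*(k - 1)*(k + 4)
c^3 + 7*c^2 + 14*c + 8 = (c + 1)*(c + 2)*(c + 4)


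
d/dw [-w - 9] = -1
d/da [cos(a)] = -sin(a)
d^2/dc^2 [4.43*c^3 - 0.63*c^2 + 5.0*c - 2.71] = 26.58*c - 1.26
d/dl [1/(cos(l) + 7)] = sin(l)/(cos(l) + 7)^2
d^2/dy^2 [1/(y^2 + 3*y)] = 2*(-y*(y + 3) + (2*y + 3)^2)/(y^3*(y + 3)^3)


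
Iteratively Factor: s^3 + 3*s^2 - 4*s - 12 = (s + 2)*(s^2 + s - 6) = (s + 2)*(s + 3)*(s - 2)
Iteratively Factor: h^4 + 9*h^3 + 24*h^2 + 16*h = (h + 4)*(h^3 + 5*h^2 + 4*h) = (h + 4)^2*(h^2 + h) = h*(h + 4)^2*(h + 1)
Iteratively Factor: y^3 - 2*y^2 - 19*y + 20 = (y - 5)*(y^2 + 3*y - 4) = (y - 5)*(y + 4)*(y - 1)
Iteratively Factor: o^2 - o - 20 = (o + 4)*(o - 5)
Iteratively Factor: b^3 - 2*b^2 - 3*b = (b)*(b^2 - 2*b - 3) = b*(b - 3)*(b + 1)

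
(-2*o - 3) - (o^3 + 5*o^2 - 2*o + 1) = -o^3 - 5*o^2 - 4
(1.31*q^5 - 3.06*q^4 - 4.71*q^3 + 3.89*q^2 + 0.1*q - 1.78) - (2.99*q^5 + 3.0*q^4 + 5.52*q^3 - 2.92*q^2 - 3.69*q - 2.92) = -1.68*q^5 - 6.06*q^4 - 10.23*q^3 + 6.81*q^2 + 3.79*q + 1.14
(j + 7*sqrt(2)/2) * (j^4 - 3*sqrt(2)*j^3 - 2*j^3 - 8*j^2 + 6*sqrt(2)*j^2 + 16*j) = j^5 - 2*j^4 + sqrt(2)*j^4/2 - 29*j^3 - sqrt(2)*j^3 - 28*sqrt(2)*j^2 + 58*j^2 + 56*sqrt(2)*j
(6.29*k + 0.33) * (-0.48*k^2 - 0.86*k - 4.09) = -3.0192*k^3 - 5.5678*k^2 - 26.0099*k - 1.3497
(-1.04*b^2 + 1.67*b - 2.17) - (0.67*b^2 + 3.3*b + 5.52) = -1.71*b^2 - 1.63*b - 7.69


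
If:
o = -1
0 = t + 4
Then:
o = -1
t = -4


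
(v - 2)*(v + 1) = v^2 - v - 2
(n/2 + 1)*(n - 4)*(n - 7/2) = n^3/2 - 11*n^2/4 - n/2 + 14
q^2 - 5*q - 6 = (q - 6)*(q + 1)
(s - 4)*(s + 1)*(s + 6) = s^3 + 3*s^2 - 22*s - 24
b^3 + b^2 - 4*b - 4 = (b - 2)*(b + 1)*(b + 2)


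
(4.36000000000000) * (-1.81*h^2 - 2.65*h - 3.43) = -7.8916*h^2 - 11.554*h - 14.9548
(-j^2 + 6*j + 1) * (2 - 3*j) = 3*j^3 - 20*j^2 + 9*j + 2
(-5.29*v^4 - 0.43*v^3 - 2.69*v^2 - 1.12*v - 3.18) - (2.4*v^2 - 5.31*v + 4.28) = -5.29*v^4 - 0.43*v^3 - 5.09*v^2 + 4.19*v - 7.46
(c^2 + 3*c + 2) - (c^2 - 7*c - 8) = 10*c + 10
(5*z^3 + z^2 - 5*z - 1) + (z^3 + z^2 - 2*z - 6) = 6*z^3 + 2*z^2 - 7*z - 7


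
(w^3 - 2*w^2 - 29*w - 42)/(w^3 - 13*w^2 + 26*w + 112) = (w + 3)/(w - 8)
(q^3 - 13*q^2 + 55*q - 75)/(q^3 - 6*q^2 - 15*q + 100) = (q - 3)/(q + 4)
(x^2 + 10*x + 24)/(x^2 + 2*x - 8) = (x + 6)/(x - 2)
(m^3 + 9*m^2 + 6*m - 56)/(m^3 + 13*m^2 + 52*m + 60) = (m^3 + 9*m^2 + 6*m - 56)/(m^3 + 13*m^2 + 52*m + 60)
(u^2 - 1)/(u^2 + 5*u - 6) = (u + 1)/(u + 6)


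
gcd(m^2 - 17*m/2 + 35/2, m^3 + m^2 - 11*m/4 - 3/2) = 1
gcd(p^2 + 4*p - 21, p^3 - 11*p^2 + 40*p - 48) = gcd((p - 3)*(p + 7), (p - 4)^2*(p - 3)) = p - 3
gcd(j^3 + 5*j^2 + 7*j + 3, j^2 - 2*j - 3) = j + 1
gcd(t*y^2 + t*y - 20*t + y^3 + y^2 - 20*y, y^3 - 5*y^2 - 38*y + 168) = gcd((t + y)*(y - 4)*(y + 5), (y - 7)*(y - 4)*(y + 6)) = y - 4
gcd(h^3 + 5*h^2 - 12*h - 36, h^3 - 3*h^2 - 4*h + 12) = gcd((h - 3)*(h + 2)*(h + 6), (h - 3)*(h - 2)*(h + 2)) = h^2 - h - 6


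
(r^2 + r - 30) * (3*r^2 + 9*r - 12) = 3*r^4 + 12*r^3 - 93*r^2 - 282*r + 360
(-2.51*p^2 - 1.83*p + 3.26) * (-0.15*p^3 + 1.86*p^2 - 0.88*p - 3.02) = 0.3765*p^5 - 4.3941*p^4 - 1.684*p^3 + 15.2542*p^2 + 2.6578*p - 9.8452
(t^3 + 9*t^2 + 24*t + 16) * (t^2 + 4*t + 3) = t^5 + 13*t^4 + 63*t^3 + 139*t^2 + 136*t + 48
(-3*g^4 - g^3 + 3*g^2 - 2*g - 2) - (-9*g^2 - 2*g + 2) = -3*g^4 - g^3 + 12*g^2 - 4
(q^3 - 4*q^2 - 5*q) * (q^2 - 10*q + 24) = q^5 - 14*q^4 + 59*q^3 - 46*q^2 - 120*q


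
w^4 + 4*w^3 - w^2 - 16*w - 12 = (w - 2)*(w + 1)*(w + 2)*(w + 3)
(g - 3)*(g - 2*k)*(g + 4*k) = g^3 + 2*g^2*k - 3*g^2 - 8*g*k^2 - 6*g*k + 24*k^2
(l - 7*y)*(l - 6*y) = l^2 - 13*l*y + 42*y^2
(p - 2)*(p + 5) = p^2 + 3*p - 10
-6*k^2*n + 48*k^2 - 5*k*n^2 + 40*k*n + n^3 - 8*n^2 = (-6*k + n)*(k + n)*(n - 8)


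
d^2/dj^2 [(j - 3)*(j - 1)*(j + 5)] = 6*j + 2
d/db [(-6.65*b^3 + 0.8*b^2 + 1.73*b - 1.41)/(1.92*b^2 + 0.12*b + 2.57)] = (-12.768*b^4 - 1.596*b^3 - 54.4971*b^2 + 9.5264*b + 4.6153)/(3.6864*b^4 + 0.4608*b^3 + 9.8832*b^2 + 0.6168*b + 6.6049)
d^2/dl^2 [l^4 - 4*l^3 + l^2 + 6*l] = 12*l^2 - 24*l + 2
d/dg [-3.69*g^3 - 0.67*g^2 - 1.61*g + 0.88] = -11.07*g^2 - 1.34*g - 1.61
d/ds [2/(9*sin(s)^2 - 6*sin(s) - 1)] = 12*(1 - 3*sin(s))*cos(s)/(-9*sin(s)^2 + 6*sin(s) + 1)^2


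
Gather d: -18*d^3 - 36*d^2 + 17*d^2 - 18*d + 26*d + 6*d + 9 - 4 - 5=-18*d^3 - 19*d^2 + 14*d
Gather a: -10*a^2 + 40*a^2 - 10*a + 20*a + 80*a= 30*a^2 + 90*a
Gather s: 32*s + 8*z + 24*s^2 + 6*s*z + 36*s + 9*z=24*s^2 + s*(6*z + 68) + 17*z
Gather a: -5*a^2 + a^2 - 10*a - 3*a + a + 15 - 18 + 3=-4*a^2 - 12*a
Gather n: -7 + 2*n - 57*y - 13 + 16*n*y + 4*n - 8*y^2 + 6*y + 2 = n*(16*y + 6) - 8*y^2 - 51*y - 18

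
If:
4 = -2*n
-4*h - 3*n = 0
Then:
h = 3/2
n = -2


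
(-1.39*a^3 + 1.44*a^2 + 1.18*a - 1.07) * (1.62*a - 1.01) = -2.2518*a^4 + 3.7367*a^3 + 0.4572*a^2 - 2.9252*a + 1.0807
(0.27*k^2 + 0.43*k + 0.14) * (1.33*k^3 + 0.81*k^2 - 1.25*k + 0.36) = 0.3591*k^5 + 0.7906*k^4 + 0.197*k^3 - 0.3269*k^2 - 0.0202*k + 0.0504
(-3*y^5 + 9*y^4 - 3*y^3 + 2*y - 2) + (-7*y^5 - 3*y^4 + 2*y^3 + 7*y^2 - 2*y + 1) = -10*y^5 + 6*y^4 - y^3 + 7*y^2 - 1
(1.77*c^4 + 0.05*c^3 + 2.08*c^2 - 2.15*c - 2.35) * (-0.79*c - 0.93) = -1.3983*c^5 - 1.6856*c^4 - 1.6897*c^3 - 0.2359*c^2 + 3.856*c + 2.1855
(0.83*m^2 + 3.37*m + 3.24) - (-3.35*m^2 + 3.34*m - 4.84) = 4.18*m^2 + 0.0300000000000002*m + 8.08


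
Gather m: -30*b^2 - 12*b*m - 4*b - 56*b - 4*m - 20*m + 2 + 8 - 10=-30*b^2 - 60*b + m*(-12*b - 24)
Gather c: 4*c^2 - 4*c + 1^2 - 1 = 4*c^2 - 4*c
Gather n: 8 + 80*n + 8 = 80*n + 16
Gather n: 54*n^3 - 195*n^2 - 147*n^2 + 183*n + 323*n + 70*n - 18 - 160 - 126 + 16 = 54*n^3 - 342*n^2 + 576*n - 288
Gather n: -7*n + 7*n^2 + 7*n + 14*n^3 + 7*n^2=14*n^3 + 14*n^2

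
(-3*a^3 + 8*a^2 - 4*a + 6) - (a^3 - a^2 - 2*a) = -4*a^3 + 9*a^2 - 2*a + 6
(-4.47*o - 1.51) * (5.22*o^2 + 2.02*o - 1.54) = -23.3334*o^3 - 16.9116*o^2 + 3.8336*o + 2.3254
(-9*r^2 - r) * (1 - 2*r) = 18*r^3 - 7*r^2 - r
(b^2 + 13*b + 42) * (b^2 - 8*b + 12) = b^4 + 5*b^3 - 50*b^2 - 180*b + 504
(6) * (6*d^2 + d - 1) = 36*d^2 + 6*d - 6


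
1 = 1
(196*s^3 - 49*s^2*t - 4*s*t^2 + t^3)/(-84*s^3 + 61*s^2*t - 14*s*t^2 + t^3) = (-7*s - t)/(3*s - t)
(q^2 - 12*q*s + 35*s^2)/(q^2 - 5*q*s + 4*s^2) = (q^2 - 12*q*s + 35*s^2)/(q^2 - 5*q*s + 4*s^2)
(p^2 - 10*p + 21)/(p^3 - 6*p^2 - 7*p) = (p - 3)/(p*(p + 1))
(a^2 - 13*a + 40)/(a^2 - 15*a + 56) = (a - 5)/(a - 7)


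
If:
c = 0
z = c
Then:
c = 0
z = 0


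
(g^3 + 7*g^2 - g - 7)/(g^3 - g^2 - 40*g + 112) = (g^2 - 1)/(g^2 - 8*g + 16)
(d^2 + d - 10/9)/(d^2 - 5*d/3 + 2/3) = (d + 5/3)/(d - 1)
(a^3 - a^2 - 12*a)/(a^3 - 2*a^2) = (a^2 - a - 12)/(a*(a - 2))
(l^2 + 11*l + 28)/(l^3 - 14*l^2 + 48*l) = (l^2 + 11*l + 28)/(l*(l^2 - 14*l + 48))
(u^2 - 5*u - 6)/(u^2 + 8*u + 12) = (u^2 - 5*u - 6)/(u^2 + 8*u + 12)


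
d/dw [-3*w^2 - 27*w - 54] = -6*w - 27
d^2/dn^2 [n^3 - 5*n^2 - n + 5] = 6*n - 10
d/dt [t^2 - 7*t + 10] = 2*t - 7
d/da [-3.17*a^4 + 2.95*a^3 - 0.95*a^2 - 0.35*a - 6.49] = -12.68*a^3 + 8.85*a^2 - 1.9*a - 0.35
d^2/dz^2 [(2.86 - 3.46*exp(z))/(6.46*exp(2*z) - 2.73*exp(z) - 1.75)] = (-144.391336*exp(4*z) + 416.389636*exp(3*z) - 386.006964*exp(2*z) + 167.174644*exp(z) - 24.2599)*exp(z)/(269.586136*exp(6*z) - 341.781804*exp(5*z) - 74.653698*exp(4*z) + 164.829483*exp(3*z) + 20.223525*exp(2*z) - 25.081875*exp(z) - 5.359375)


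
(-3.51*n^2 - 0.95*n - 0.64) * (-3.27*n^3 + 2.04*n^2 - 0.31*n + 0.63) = 11.4777*n^5 - 4.0539*n^4 + 1.2429*n^3 - 3.2224*n^2 - 0.4001*n - 0.4032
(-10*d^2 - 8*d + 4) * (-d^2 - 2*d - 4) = 10*d^4 + 28*d^3 + 52*d^2 + 24*d - 16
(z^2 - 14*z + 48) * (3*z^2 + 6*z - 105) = 3*z^4 - 36*z^3 - 45*z^2 + 1758*z - 5040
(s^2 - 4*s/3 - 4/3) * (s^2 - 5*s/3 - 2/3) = s^4 - 3*s^3 + 2*s^2/9 + 28*s/9 + 8/9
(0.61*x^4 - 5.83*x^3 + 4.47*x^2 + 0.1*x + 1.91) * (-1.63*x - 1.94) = -0.9943*x^5 + 8.3195*x^4 + 4.0241*x^3 - 8.8348*x^2 - 3.3073*x - 3.7054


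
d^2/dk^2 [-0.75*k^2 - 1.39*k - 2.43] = -1.50000000000000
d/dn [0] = 0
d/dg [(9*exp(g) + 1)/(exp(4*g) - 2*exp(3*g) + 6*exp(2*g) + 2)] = (-2*(9*exp(g) + 1)*(2*exp(2*g) - 3*exp(g) + 6)*exp(g) + 9*exp(4*g) - 18*exp(3*g) + 54*exp(2*g) + 18)*exp(g)/(exp(4*g) - 2*exp(3*g) + 6*exp(2*g) + 2)^2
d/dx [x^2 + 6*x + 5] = 2*x + 6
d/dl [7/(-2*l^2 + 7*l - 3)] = 7*(4*l - 7)/(2*l^2 - 7*l + 3)^2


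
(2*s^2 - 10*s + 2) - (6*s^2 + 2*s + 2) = -4*s^2 - 12*s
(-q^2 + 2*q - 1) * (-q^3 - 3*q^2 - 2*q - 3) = q^5 + q^4 - 3*q^3 + 2*q^2 - 4*q + 3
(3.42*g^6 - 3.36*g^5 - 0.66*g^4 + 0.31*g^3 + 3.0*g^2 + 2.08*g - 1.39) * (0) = 0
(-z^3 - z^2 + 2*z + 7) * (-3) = 3*z^3 + 3*z^2 - 6*z - 21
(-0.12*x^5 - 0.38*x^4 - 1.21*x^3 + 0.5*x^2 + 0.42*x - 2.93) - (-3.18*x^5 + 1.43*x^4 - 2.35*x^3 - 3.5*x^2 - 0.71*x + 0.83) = 3.06*x^5 - 1.81*x^4 + 1.14*x^3 + 4.0*x^2 + 1.13*x - 3.76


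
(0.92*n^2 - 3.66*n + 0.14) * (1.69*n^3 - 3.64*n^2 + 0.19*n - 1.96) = 1.5548*n^5 - 9.5342*n^4 + 13.7338*n^3 - 3.0082*n^2 + 7.2002*n - 0.2744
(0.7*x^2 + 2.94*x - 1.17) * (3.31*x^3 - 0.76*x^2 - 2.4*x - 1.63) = 2.317*x^5 + 9.1994*x^4 - 7.7871*x^3 - 7.3078*x^2 - 1.9842*x + 1.9071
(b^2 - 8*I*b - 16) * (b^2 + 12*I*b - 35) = b^4 + 4*I*b^3 + 45*b^2 + 88*I*b + 560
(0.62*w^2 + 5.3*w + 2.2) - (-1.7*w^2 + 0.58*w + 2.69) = 2.32*w^2 + 4.72*w - 0.49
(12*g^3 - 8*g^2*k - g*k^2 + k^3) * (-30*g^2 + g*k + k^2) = -360*g^5 + 252*g^4*k + 34*g^3*k^2 - 39*g^2*k^3 + k^5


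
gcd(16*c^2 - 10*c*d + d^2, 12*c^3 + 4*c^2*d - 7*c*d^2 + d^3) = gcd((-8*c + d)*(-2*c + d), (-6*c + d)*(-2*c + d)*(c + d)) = 2*c - d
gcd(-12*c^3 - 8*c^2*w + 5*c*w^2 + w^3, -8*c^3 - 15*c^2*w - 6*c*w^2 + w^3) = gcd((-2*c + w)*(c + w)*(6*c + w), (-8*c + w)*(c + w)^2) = c + w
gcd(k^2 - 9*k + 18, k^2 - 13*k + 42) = k - 6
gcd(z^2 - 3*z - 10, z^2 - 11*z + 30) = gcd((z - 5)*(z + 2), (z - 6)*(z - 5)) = z - 5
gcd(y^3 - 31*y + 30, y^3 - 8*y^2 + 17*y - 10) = y^2 - 6*y + 5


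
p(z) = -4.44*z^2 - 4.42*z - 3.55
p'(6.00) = -57.70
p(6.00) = -189.91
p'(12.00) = -110.98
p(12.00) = -695.95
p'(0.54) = -9.22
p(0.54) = -7.23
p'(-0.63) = 1.17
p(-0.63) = -2.53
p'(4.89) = -47.84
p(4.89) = -131.33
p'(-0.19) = -2.73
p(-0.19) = -2.87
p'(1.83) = -20.67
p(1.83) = -26.51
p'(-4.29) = 33.68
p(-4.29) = -66.30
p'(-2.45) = 17.34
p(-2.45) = -19.37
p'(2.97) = -30.79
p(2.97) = -55.84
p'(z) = -8.88*z - 4.42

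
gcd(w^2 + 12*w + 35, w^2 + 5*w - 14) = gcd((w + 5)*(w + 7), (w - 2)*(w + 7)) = w + 7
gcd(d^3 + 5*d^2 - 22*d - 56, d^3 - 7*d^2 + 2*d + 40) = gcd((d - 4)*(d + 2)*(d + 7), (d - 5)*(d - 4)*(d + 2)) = d^2 - 2*d - 8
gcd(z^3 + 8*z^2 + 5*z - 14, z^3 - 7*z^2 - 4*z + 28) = z + 2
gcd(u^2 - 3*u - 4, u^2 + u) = u + 1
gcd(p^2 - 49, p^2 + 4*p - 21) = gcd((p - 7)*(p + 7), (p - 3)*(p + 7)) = p + 7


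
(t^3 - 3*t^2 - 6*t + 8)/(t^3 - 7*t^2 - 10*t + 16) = (t - 4)/(t - 8)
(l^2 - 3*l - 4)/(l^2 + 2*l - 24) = (l + 1)/(l + 6)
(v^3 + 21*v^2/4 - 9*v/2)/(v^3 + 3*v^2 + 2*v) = (4*v^2 + 21*v - 18)/(4*(v^2 + 3*v + 2))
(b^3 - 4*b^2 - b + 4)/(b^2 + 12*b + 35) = (b^3 - 4*b^2 - b + 4)/(b^2 + 12*b + 35)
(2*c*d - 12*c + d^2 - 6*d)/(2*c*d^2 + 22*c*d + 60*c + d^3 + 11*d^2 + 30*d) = (d - 6)/(d^2 + 11*d + 30)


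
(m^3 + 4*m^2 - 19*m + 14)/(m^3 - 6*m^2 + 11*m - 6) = (m + 7)/(m - 3)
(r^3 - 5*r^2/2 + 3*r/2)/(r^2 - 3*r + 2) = r*(2*r - 3)/(2*(r - 2))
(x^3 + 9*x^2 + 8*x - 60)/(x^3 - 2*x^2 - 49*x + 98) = (x^2 + 11*x + 30)/(x^2 - 49)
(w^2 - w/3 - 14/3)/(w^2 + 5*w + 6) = (w - 7/3)/(w + 3)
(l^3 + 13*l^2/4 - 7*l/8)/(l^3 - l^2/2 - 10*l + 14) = l*(4*l - 1)/(4*(l^2 - 4*l + 4))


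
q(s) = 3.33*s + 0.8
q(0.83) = 3.56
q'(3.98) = 3.33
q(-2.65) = -8.02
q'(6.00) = 3.33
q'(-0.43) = 3.33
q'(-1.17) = 3.33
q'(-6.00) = 3.33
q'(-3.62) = 3.33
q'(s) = 3.33000000000000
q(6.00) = 20.78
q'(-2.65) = 3.33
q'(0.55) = 3.33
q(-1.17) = -3.10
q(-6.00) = -19.18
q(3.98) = 14.05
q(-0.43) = -0.63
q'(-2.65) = 3.33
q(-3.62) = -11.25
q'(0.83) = 3.33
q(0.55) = 2.63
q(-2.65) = -8.02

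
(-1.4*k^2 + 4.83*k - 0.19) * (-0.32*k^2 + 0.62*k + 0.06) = 0.448*k^4 - 2.4136*k^3 + 2.9714*k^2 + 0.172*k - 0.0114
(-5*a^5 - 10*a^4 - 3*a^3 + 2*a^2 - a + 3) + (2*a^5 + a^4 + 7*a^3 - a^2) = -3*a^5 - 9*a^4 + 4*a^3 + a^2 - a + 3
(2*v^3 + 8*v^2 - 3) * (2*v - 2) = 4*v^4 + 12*v^3 - 16*v^2 - 6*v + 6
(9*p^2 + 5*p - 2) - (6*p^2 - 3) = 3*p^2 + 5*p + 1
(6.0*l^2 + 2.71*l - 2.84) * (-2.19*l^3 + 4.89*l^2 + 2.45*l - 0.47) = -13.14*l^5 + 23.4051*l^4 + 34.1715*l^3 - 10.0681*l^2 - 8.2317*l + 1.3348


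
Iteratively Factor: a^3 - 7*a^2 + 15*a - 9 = (a - 3)*(a^2 - 4*a + 3) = (a - 3)^2*(a - 1)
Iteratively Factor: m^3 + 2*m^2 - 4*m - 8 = (m + 2)*(m^2 - 4) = (m + 2)^2*(m - 2)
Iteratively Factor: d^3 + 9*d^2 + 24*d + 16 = (d + 4)*(d^2 + 5*d + 4) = (d + 1)*(d + 4)*(d + 4)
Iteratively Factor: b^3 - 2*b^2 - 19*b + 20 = (b - 1)*(b^2 - b - 20) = (b - 5)*(b - 1)*(b + 4)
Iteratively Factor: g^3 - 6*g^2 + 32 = (g - 4)*(g^2 - 2*g - 8) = (g - 4)*(g + 2)*(g - 4)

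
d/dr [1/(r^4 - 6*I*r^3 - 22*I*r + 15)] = 2*(-2*r^3 + 9*I*r^2 + 11*I)/(r^4 - 6*I*r^3 - 22*I*r + 15)^2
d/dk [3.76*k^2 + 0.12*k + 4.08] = 7.52*k + 0.12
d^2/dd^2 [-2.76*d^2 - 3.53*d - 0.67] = -5.52000000000000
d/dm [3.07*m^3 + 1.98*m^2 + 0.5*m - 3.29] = 9.21*m^2 + 3.96*m + 0.5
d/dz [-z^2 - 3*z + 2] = -2*z - 3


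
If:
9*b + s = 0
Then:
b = -s/9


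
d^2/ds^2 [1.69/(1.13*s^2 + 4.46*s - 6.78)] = (-4.315922*s^2 - 17.034524*s + 1.69*(2.26*s + 4.46)*(4.52*s + 8.92) + 25.895532)/(1.13*s^2 + 4.46*s - 6.78)^3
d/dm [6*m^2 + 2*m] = 12*m + 2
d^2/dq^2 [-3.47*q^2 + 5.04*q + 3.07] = -6.94000000000000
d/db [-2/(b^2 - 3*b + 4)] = 2*(2*b - 3)/(b^2 - 3*b + 4)^2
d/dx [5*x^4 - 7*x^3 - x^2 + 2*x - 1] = 20*x^3 - 21*x^2 - 2*x + 2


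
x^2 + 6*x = x*(x + 6)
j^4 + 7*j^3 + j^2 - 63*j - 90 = (j - 3)*(j + 2)*(j + 3)*(j + 5)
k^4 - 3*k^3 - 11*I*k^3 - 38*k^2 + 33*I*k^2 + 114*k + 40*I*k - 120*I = (k - 3)*(k - 5*I)*(k - 4*I)*(k - 2*I)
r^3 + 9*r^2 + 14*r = r*(r + 2)*(r + 7)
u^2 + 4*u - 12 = (u - 2)*(u + 6)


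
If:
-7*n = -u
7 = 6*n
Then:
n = 7/6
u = 49/6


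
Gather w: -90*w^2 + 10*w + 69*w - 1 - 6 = -90*w^2 + 79*w - 7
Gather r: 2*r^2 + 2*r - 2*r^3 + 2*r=-2*r^3 + 2*r^2 + 4*r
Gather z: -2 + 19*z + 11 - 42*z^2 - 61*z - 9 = -42*z^2 - 42*z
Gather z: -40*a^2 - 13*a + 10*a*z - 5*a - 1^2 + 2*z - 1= -40*a^2 - 18*a + z*(10*a + 2) - 2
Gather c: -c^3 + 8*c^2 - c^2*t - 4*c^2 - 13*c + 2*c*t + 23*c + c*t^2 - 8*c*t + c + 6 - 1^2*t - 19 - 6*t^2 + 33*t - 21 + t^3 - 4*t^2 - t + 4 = -c^3 + c^2*(4 - t) + c*(t^2 - 6*t + 11) + t^3 - 10*t^2 + 31*t - 30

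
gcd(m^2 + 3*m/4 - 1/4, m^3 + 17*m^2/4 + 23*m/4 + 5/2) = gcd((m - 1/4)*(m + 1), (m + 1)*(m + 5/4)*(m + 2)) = m + 1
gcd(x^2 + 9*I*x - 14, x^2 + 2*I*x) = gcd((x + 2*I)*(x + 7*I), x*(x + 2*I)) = x + 2*I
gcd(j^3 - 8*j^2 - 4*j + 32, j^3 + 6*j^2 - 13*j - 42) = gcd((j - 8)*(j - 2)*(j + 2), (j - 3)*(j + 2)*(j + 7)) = j + 2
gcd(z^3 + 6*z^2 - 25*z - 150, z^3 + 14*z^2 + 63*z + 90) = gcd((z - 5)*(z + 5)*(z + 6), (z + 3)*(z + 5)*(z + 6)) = z^2 + 11*z + 30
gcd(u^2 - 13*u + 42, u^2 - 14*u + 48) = u - 6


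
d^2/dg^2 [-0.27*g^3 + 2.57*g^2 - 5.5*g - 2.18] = 5.14 - 1.62*g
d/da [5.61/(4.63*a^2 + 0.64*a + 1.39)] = (-51.9486*a - 3.5904)/(4.63*a^2 + 0.64*a + 1.39)^2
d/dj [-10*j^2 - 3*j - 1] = -20*j - 3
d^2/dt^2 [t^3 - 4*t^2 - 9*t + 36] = 6*t - 8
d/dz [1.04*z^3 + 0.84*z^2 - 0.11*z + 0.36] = 3.12*z^2 + 1.68*z - 0.11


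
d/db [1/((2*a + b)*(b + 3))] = -(2*a + 2*b + 3)/((2*a + b)^2*(b + 3)^2)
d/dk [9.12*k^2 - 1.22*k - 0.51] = 18.24*k - 1.22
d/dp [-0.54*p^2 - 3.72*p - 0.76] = -1.08*p - 3.72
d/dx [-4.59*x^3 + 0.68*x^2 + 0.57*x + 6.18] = -13.77*x^2 + 1.36*x + 0.57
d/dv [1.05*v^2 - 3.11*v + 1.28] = 2.1*v - 3.11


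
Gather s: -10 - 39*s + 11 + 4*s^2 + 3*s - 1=4*s^2 - 36*s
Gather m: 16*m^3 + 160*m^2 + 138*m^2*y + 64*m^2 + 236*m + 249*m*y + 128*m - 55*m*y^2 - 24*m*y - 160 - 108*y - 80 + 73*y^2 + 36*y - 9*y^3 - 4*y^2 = 16*m^3 + m^2*(138*y + 224) + m*(-55*y^2 + 225*y + 364) - 9*y^3 + 69*y^2 - 72*y - 240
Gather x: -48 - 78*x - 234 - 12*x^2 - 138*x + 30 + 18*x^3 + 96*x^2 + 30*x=18*x^3 + 84*x^2 - 186*x - 252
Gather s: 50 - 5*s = 50 - 5*s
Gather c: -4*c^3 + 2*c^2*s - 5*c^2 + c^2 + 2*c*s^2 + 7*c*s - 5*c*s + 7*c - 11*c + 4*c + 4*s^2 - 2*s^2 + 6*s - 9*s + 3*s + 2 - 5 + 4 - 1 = -4*c^3 + c^2*(2*s - 4) + c*(2*s^2 + 2*s) + 2*s^2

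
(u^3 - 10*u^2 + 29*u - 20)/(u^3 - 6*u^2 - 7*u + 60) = (u - 1)/(u + 3)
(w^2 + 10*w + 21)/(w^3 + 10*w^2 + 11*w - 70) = (w + 3)/(w^2 + 3*w - 10)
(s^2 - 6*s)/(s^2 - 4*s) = (s - 6)/(s - 4)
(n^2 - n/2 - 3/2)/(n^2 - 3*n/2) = (n + 1)/n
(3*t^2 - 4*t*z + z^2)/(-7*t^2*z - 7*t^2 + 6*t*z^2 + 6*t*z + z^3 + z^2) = (-3*t + z)/(7*t*z + 7*t + z^2 + z)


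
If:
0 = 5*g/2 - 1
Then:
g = 2/5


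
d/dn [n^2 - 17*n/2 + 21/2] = 2*n - 17/2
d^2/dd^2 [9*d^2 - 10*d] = 18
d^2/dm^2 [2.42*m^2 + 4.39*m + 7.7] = 4.84000000000000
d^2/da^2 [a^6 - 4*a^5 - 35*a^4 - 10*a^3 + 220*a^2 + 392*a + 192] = 30*a^4 - 80*a^3 - 420*a^2 - 60*a + 440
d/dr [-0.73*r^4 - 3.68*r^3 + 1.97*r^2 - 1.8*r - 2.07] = -2.92*r^3 - 11.04*r^2 + 3.94*r - 1.8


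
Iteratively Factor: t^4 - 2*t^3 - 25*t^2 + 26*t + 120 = (t + 4)*(t^3 - 6*t^2 - t + 30) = (t - 5)*(t + 4)*(t^2 - t - 6) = (t - 5)*(t - 3)*(t + 4)*(t + 2)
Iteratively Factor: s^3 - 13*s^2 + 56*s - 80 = (s - 5)*(s^2 - 8*s + 16) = (s - 5)*(s - 4)*(s - 4)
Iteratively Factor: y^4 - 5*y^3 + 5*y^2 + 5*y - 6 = (y - 3)*(y^3 - 2*y^2 - y + 2) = (y - 3)*(y - 2)*(y^2 - 1) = (y - 3)*(y - 2)*(y - 1)*(y + 1)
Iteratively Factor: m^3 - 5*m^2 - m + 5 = (m - 1)*(m^2 - 4*m - 5) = (m - 1)*(m + 1)*(m - 5)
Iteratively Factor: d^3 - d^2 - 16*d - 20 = (d + 2)*(d^2 - 3*d - 10) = (d - 5)*(d + 2)*(d + 2)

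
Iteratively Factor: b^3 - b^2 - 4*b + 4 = (b - 1)*(b^2 - 4) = (b - 1)*(b + 2)*(b - 2)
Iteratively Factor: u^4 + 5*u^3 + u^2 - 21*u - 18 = (u + 3)*(u^3 + 2*u^2 - 5*u - 6) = (u + 1)*(u + 3)*(u^2 + u - 6) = (u + 1)*(u + 3)^2*(u - 2)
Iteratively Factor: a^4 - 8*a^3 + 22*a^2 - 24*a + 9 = (a - 1)*(a^3 - 7*a^2 + 15*a - 9) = (a - 1)^2*(a^2 - 6*a + 9) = (a - 3)*(a - 1)^2*(a - 3)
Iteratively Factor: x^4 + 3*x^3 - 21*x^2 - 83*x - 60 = (x + 3)*(x^3 - 21*x - 20) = (x - 5)*(x + 3)*(x^2 + 5*x + 4) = (x - 5)*(x + 1)*(x + 3)*(x + 4)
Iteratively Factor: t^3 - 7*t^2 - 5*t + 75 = (t - 5)*(t^2 - 2*t - 15) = (t - 5)*(t + 3)*(t - 5)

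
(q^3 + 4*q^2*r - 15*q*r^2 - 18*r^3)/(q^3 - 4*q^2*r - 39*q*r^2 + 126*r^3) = (q + r)/(q - 7*r)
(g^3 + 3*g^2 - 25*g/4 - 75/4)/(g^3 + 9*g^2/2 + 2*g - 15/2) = (g - 5/2)/(g - 1)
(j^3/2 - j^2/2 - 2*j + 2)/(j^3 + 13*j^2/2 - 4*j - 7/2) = (j^2 - 4)/(2*j^2 + 15*j + 7)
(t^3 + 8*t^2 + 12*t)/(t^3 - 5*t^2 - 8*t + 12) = t*(t + 6)/(t^2 - 7*t + 6)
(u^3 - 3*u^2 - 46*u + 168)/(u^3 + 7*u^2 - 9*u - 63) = (u^2 - 10*u + 24)/(u^2 - 9)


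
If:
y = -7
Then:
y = -7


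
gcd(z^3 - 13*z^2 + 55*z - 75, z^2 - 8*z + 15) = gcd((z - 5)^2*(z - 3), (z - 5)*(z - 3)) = z^2 - 8*z + 15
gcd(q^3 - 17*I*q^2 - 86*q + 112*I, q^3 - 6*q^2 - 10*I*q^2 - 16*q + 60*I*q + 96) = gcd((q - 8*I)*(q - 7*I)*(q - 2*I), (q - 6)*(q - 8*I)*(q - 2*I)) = q^2 - 10*I*q - 16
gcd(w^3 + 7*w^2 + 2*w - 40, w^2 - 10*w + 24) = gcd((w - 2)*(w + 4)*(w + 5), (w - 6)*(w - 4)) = 1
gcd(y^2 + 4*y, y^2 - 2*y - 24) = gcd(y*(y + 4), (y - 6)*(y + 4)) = y + 4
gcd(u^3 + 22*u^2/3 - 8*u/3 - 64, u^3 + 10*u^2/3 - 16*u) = u^2 + 10*u/3 - 16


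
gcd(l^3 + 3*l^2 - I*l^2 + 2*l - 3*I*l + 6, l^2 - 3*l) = 1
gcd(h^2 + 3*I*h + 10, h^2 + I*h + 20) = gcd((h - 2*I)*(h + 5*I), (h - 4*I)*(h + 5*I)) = h + 5*I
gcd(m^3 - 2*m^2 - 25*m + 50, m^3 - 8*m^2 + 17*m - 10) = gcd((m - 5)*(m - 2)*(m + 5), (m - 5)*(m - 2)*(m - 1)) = m^2 - 7*m + 10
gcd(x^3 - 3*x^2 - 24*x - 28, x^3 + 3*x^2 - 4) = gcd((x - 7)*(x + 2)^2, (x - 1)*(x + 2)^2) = x^2 + 4*x + 4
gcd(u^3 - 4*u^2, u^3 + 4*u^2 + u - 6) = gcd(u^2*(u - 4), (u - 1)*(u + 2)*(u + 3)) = 1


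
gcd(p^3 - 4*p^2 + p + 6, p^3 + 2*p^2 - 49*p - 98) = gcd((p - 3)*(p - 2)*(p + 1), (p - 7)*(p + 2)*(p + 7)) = 1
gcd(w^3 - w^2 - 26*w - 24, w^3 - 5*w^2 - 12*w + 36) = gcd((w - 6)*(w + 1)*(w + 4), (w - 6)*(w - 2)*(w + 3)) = w - 6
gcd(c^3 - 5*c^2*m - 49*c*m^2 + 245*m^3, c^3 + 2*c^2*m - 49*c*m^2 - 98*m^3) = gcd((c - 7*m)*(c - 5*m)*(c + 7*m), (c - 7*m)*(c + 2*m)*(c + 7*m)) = c^2 - 49*m^2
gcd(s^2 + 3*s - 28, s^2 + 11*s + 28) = s + 7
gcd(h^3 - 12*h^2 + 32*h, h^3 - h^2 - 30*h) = h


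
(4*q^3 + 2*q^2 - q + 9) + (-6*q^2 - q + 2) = 4*q^3 - 4*q^2 - 2*q + 11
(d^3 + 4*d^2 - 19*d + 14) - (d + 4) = d^3 + 4*d^2 - 20*d + 10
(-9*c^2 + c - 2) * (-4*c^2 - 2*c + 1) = 36*c^4 + 14*c^3 - 3*c^2 + 5*c - 2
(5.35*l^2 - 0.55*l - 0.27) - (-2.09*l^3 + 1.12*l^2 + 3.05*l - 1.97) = 2.09*l^3 + 4.23*l^2 - 3.6*l + 1.7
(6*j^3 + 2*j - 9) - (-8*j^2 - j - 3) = 6*j^3 + 8*j^2 + 3*j - 6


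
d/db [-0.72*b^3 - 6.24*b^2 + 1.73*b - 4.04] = -2.16*b^2 - 12.48*b + 1.73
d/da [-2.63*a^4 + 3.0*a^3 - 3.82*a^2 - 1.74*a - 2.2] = -10.52*a^3 + 9.0*a^2 - 7.64*a - 1.74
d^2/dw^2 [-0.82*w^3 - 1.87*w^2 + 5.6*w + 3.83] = -4.92*w - 3.74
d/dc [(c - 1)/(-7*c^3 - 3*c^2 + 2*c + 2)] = (-7*c^3 - 3*c^2 + 2*c + (c - 1)*(21*c^2 + 6*c - 2) + 2)/(7*c^3 + 3*c^2 - 2*c - 2)^2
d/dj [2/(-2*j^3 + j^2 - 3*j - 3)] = 2*(6*j^2 - 2*j + 3)/(2*j^3 - j^2 + 3*j + 3)^2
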